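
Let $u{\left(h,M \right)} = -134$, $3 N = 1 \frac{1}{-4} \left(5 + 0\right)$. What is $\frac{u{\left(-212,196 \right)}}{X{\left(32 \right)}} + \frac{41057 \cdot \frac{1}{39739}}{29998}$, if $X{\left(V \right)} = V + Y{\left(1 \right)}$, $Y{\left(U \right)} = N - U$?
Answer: $- \frac{1916866491457}{437497221574} \approx -4.3814$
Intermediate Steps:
$N = - \frac{5}{12}$ ($N = \frac{1 \frac{1}{-4} \left(5 + 0\right)}{3} = \frac{1 \left(- \frac{1}{4}\right) 5}{3} = \frac{\left(- \frac{1}{4}\right) 5}{3} = \frac{1}{3} \left(- \frac{5}{4}\right) = - \frac{5}{12} \approx -0.41667$)
$Y{\left(U \right)} = - \frac{5}{12} - U$
$X{\left(V \right)} = - \frac{17}{12} + V$ ($X{\left(V \right)} = V - \frac{17}{12} = - \frac{17}{12} + V$)
$\frac{u{\left(-212,196 \right)}}{X{\left(32 \right)}} + \frac{41057 \cdot \frac{1}{39739}}{29998} = - \frac{134}{- \frac{17}{12} + 32} + \frac{41057 \cdot \frac{1}{39739}}{29998} = - \frac{134}{\frac{367}{12}} + 41057 \cdot \frac{1}{39739} \cdot \frac{1}{29998} = \left(-134\right) \frac{12}{367} + \frac{41057}{39739} \cdot \frac{1}{29998} = - \frac{1608}{367} + \frac{41057}{1192090522} = - \frac{1916866491457}{437497221574}$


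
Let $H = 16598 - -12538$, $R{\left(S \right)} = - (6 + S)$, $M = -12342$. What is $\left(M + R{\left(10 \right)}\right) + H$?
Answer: $16778$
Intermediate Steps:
$R{\left(S \right)} = -6 - S$
$H = 29136$ ($H = 16598 + 12538 = 29136$)
$\left(M + R{\left(10 \right)}\right) + H = \left(-12342 - 16\right) + 29136 = -12358 + 29136 = 16778$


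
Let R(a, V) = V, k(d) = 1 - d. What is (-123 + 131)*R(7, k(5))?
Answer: -32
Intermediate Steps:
(-123 + 131)*R(7, k(5)) = (-123 + 131)*(1 - 1*5) = 8*(1 - 5) = 8*(-4) = -32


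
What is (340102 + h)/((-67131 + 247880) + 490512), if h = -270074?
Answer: 70028/671261 ≈ 0.10432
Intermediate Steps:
(340102 + h)/((-67131 + 247880) + 490512) = (340102 - 270074)/((-67131 + 247880) + 490512) = 70028/(180749 + 490512) = 70028/671261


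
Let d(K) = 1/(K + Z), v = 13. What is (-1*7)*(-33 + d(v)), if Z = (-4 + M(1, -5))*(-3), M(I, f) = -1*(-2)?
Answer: 4382/19 ≈ 230.63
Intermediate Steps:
M(I, f) = 2
Z = 6 (Z = (-4 + 2)*(-3) = -2*(-3) = 6)
d(K) = 1/(6 + K) (d(K) = 1/(K + 6) = 1/(6 + K))
(-1*7)*(-33 + d(v)) = (-1*7)*(-33 + 1/(6 + 13)) = -7*(-33 + 1/19) = -7*(-626/19) = 4382/19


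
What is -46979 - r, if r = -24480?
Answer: -22499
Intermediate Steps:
-46979 - r = -46979 - 1*(-24480) = -46979 + 24480 = -22499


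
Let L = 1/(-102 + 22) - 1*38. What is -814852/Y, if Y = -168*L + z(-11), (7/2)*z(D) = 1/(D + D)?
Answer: -627436040/4917287 ≈ -127.60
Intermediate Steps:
z(D) = 1/(7*D) (z(D) = 2/(7*(D + D)) = 2/(7*((2*D))) = 2*(1/(2*D))/7 = 1/(7*D))
L = -3041/80 (L = 1/(-80) - 38 = -1/80 - 38 = -3041/80 ≈ -38.013)
Y = 4917287/770 (Y = -168*(-3041/80) + (⅐)/(-11) = 63861/10 + (⅐)*(-1/11) = 63861/10 - 1/77 = 4917287/770 ≈ 6386.1)
-814852/Y = -814852/4917287/770 = -814852*770/4917287 = -627436040/4917287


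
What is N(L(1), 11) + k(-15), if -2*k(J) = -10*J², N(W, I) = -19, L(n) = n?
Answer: 1106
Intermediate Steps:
k(J) = 5*J² (k(J) = -(-5)*J² = 5*J²)
N(L(1), 11) + k(-15) = -19 + 5*(-15)² = -19 + 5*225 = -19 + 1125 = 1106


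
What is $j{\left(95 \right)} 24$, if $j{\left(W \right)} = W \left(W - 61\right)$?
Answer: $77520$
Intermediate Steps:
$j{\left(W \right)} = W \left(-61 + W\right)$
$j{\left(95 \right)} 24 = 95 \left(-61 + 95\right) 24 = 95 \cdot 34 \cdot 24 = 3230 \cdot 24 = 77520$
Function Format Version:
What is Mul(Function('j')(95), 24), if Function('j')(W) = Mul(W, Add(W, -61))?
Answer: 77520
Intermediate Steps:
Function('j')(W) = Mul(W, Add(-61, W))
Mul(Function('j')(95), 24) = Mul(Mul(95, Add(-61, 95)), 24) = Mul(Mul(95, 34), 24) = Mul(3230, 24) = 77520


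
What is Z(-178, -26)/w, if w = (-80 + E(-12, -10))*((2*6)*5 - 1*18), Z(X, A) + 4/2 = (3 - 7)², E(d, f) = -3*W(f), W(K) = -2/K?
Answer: -5/1209 ≈ -0.0041356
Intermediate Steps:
E(d, f) = 6/f (E(d, f) = -(-6)/f = 6/f)
Z(X, A) = 14 (Z(X, A) = -2 + (3 - 7)² = -2 + (-4)² = -2 + 16 = 14)
w = -16926/5 (w = (-80 + 6/(-10))*((2*6)*5 - 1*18) = (-80 + 6*(-⅒))*(12*5 - 18) = (-80 - ⅗)*(60 - 18) = -403/5*42 = -16926/5 ≈ -3385.2)
Z(-178, -26)/w = 14/(-16926/5) = 14*(-5/16926) = -5/1209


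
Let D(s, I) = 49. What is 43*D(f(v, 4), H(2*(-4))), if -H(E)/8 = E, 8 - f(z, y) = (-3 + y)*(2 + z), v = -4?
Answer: 2107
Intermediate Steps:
f(z, y) = 8 - (-3 + y)*(2 + z)
H(E) = -8*E
43*D(f(v, 4), H(2*(-4))) = 43*49 = 2107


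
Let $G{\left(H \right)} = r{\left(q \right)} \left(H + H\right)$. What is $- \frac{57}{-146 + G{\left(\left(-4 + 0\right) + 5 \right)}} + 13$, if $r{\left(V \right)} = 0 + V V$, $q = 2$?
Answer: $\frac{617}{46} \approx 13.413$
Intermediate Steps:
$r{\left(V \right)} = V^{2}$ ($r{\left(V \right)} = 0 + V^{2} = V^{2}$)
$G{\left(H \right)} = 8 H$ ($G{\left(H \right)} = 2^{2} \left(H + H\right) = 4 \cdot 2 H = 8 H$)
$- \frac{57}{-146 + G{\left(\left(-4 + 0\right) + 5 \right)}} + 13 = - \frac{57}{-146 + 8 \left(\left(-4 + 0\right) + 5\right)} + 13 = - \frac{57}{-146 + 8 \left(-4 + 5\right)} + 13 = - \frac{57}{-146 + 8 \cdot 1} + 13 = - \frac{57}{-146 + 8} + 13 = - \frac{57}{-138} + 13 = \left(-57\right) \left(- \frac{1}{138}\right) + 13 = \frac{19}{46} + 13 = \frac{617}{46}$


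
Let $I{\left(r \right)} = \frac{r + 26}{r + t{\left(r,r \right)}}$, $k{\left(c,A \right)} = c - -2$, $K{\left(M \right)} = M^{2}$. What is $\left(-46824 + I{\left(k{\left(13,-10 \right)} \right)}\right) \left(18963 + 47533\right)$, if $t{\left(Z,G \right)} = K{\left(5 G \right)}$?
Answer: $- \frac{2195093795528}{705} \approx -3.1136 \cdot 10^{9}$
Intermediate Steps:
$t{\left(Z,G \right)} = 25 G^{2}$ ($t{\left(Z,G \right)} = \left(5 G\right)^{2} = 25 G^{2}$)
$k{\left(c,A \right)} = 2 + c$ ($k{\left(c,A \right)} = c + 2 = 2 + c$)
$I{\left(r \right)} = \frac{26 + r}{r + 25 r^{2}}$ ($I{\left(r \right)} = \frac{r + 26}{r + 25 r^{2}} = \frac{26 + r}{r + 25 r^{2}}$)
$\left(-46824 + I{\left(k{\left(13,-10 \right)} \right)}\right) \left(18963 + 47533\right) = \left(-46824 + \frac{26 + \left(2 + 13\right)}{\left(2 + 13\right) \left(1 + 25 \left(2 + 13\right)\right)}\right) \left(18963 + 47533\right) = \left(-46824 + \frac{26 + 15}{15 \left(1 + 25 \cdot 15\right)}\right) 66496 = \left(-46824 + \frac{1}{15} \frac{1}{1 + 375} \cdot 41\right) 66496 = \left(-46824 + \frac{1}{15} \cdot \frac{1}{376} \cdot 41\right) 66496 = \left(-46824 + \frac{41}{5640}\right) 66496 = \left(- \frac{264087319}{5640}\right) 66496 = - \frac{2195093795528}{705}$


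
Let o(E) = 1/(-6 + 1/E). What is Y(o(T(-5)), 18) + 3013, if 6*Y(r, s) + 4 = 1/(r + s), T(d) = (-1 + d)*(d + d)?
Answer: 115710107/38412 ≈ 3012.3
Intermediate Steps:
T(d) = 2*d*(-1 + d) (T(d) = (-1 + d)*(2*d) = 2*d*(-1 + d))
Y(r, s) = -⅔ + 1/(6*(r + s))
Y(o(T(-5)), 18) + 3013 = (1 - (-4)*2*(-5)*(-1 - 5)/(-1 + 6*(2*(-5)*(-1 - 5))) - 4*18)/(6*(-2*(-5)*(-1 - 5)/(-1 + 6*(2*(-5)*(-1 - 5))) + 18)) + 3013 = (1 - (-4)*2*(-5)*(-6)/(-1 + 6*(2*(-5)*(-6))) - 72)/(6*(-2*(-5)*(-6)/(-1 + 6*(2*(-5)*(-6))) + 18)) + 3013 = (1 - (-4)*60/(-1 + 6*60) - 72)/(6*(-1*60/(-1 + 6*60) + 18)) + 3013 = (1 - (-4)*60/(-1 + 360) - 72)/(6*(-1*60/(-1 + 360) + 18)) + 3013 = (1 - (-4)*60/359 - 72)/(6*(-1*60/359 + 18)) + 3013 = (1 - (-4)*60/359 - 72)/(6*(-1*60*1/359 + 18)) + 3013 = (1 - 4*(-60/359) - 72)/(6*(-60/359 + 18)) + 3013 = (1 + 240/359 - 72)/(6*(6402/359)) + 3013 = (⅙)*(359/6402)*(-25249/359) + 3013 = -25249/38412 + 3013 = 115710107/38412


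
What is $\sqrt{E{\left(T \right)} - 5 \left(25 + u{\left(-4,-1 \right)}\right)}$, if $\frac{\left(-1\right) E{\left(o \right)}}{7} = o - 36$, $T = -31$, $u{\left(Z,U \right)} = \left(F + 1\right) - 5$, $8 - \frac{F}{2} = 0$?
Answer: $2 \sqrt{71} \approx 16.852$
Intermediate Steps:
$F = 16$ ($F = 16 - 0 = 16 + 0 = 16$)
$u{\left(Z,U \right)} = 12$ ($u{\left(Z,U \right)} = \left(16 + 1\right) - 5 = 17 - 5 = 12$)
$E{\left(o \right)} = 252 - 7 o$ ($E{\left(o \right)} = - 7 \left(o - 36\right) = - 7 \left(-36 + o\right) = 252 - 7 o$)
$\sqrt{E{\left(T \right)} - 5 \left(25 + u{\left(-4,-1 \right)}\right)} = \sqrt{\left(252 - -217\right) - 5 \left(25 + 12\right)} = \sqrt{\left(252 + 217\right) - 185} = \sqrt{469 - 185} = \sqrt{284} = 2 \sqrt{71}$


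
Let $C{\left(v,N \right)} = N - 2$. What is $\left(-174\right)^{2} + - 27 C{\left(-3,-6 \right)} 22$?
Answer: $35028$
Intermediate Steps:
$C{\left(v,N \right)} = -2 + N$
$\left(-174\right)^{2} + - 27 C{\left(-3,-6 \right)} 22 = \left(-174\right)^{2} + - 27 \left(-2 - 6\right) 22 = 30276 + \left(-27\right) \left(-8\right) 22 = 30276 + 216 \cdot 22 = 30276 + 4752 = 35028$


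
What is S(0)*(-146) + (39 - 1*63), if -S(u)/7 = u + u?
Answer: -24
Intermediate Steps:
S(u) = -14*u (S(u) = -7*(u + u) = -14*u)
S(0)*(-146) + (39 - 1*63) = -14*0*(-146) + (39 - 1*63) = 0*(-146) + (39 - 63) = 0 - 24 = -24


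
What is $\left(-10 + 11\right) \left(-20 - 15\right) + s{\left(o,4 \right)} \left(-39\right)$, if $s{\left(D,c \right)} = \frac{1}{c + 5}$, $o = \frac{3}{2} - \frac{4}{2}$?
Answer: $- \frac{118}{3} \approx -39.333$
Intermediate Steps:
$o = - \frac{1}{2}$ ($o = 3 \cdot \frac{1}{2} - 2 = \frac{3}{2} - 2 = - \frac{1}{2} \approx -0.5$)
$s{\left(D,c \right)} = \frac{1}{5 + c}$
$\left(-10 + 11\right) \left(-20 - 15\right) + s{\left(o,4 \right)} \left(-39\right) = \left(-10 + 11\right) \left(-20 - 15\right) + \frac{1}{5 + 4} \left(-39\right) = 1 \left(-35\right) + \frac{1}{9} \left(-39\right) = -35 + \frac{1}{9} \left(-39\right) = -35 - \frac{13}{3} = - \frac{118}{3}$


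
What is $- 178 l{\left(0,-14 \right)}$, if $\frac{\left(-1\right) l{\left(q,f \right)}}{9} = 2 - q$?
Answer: $3204$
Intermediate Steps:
$l{\left(q,f \right)} = -18 + 9 q$ ($l{\left(q,f \right)} = - 9 \left(2 - q\right) = -18 + 9 q$)
$- 178 l{\left(0,-14 \right)} = - 178 \left(-18 + 9 \cdot 0\right) = - 178 \left(-18 + 0\right) = \left(-178\right) \left(-18\right) = 3204$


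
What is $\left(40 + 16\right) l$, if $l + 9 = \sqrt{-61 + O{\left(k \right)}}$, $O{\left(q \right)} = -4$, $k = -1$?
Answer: $-504 + 56 i \sqrt{65} \approx -504.0 + 451.49 i$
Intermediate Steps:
$l = -9 + i \sqrt{65}$ ($l = -9 + \sqrt{-61 - 4} = -9 + \sqrt{-65} = -9 + i \sqrt{65} \approx -9.0 + 8.0623 i$)
$\left(40 + 16\right) l = \left(40 + 16\right) \left(-9 + i \sqrt{65}\right) = 56 \left(-9 + i \sqrt{65}\right) = -504 + 56 i \sqrt{65}$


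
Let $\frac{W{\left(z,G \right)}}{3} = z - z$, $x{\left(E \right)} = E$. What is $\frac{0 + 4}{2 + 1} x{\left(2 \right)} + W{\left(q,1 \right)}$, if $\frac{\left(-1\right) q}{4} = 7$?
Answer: $\frac{8}{3} \approx 2.6667$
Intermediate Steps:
$q = -28$ ($q = \left(-4\right) 7 = -28$)
$W{\left(z,G \right)} = 0$ ($W{\left(z,G \right)} = 3 \left(z - z\right) = 3 \cdot 0 = 0$)
$\frac{0 + 4}{2 + 1} x{\left(2 \right)} + W{\left(q,1 \right)} = \frac{0 + 4}{2 + 1} \cdot 2 + 0 = \frac{4}{3} \cdot 2 + 0 = \frac{8}{3} + 0 = \frac{8}{3}$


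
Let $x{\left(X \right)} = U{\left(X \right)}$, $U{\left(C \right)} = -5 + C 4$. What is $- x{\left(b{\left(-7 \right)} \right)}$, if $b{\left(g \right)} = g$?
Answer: $33$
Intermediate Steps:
$U{\left(C \right)} = -5 + 4 C$
$x{\left(X \right)} = -5 + 4 X$
$- x{\left(b{\left(-7 \right)} \right)} = - (-5 + 4 \left(-7\right)) = - (-5 - 28) = \left(-1\right) \left(-33\right) = 33$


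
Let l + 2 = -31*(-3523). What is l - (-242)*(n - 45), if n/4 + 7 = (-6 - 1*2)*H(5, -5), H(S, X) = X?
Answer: 130265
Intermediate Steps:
n = 132 (n = -28 + 4*((-6 - 1*2)*(-5)) = -28 + 4*((-6 - 2)*(-5)) = -28 + 4*(-8*(-5)) = -28 + 4*40 = -28 + 160 = 132)
l = 109211 (l = -2 - 31*(-3523) = -2 + 109213 = 109211)
l - (-242)*(n - 45) = 109211 - (-242)*(132 - 45) = 109211 - (-242)*87 = 109211 - 1*(-21054) = 109211 + 21054 = 130265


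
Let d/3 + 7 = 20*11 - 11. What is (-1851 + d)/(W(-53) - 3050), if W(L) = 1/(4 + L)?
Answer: 20335/49817 ≈ 0.40819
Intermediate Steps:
d = 606 (d = -21 + 3*(20*11 - 11) = -21 + 3*(220 - 11) = -21 + 3*209 = -21 + 627 = 606)
(-1851 + d)/(W(-53) - 3050) = (-1851 + 606)/(1/(4 - 53) - 3050) = -1245/(1/(-49) - 3050) = -1245/(-1/49 - 3050) = -1245/(-149451/49) = -1245*(-49/149451) = 20335/49817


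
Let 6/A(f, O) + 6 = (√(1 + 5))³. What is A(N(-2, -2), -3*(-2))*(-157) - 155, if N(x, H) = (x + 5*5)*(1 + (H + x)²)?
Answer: -932/5 - 157*√6/5 ≈ -263.31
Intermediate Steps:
N(x, H) = (1 + (H + x)²)*(25 + x) (N(x, H) = (x + 25)*(1 + (H + x)²) = (25 + x)*(1 + (H + x)²) = (1 + (H + x)²)*(25 + x))
A(f, O) = 6/(-6 + 6*√6) (A(f, O) = 6/(-6 + (√(1 + 5))³) = 6/(-6 + (√6)³) = 6/(-6 + 6*√6))
A(N(-2, -2), -3*(-2))*(-157) - 155 = (⅕ + √6/5)*(-157) - 155 = (-157/5 - 157*√6/5) - 155 = -932/5 - 157*√6/5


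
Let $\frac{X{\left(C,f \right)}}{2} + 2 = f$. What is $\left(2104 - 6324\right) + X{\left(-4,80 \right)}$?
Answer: $-4064$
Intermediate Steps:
$X{\left(C,f \right)} = -4 + 2 f$
$\left(2104 - 6324\right) + X{\left(-4,80 \right)} = \left(2104 - 6324\right) + \left(-4 + 2 \cdot 80\right) = \left(2104 - 6324\right) + \left(-4 + 160\right) = \left(2104 - 6324\right) + 156 = -4220 + 156 = -4064$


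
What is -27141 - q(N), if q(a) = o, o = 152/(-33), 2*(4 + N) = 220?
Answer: -895501/33 ≈ -27136.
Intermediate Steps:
N = 106 (N = -4 + (½)*220 = -4 + 110 = 106)
o = -152/33 (o = 152*(-1/33) = -152/33 ≈ -4.6061)
q(a) = -152/33
-27141 - q(N) = -27141 - 1*(-152/33) = -27141 + 152/33 = -895501/33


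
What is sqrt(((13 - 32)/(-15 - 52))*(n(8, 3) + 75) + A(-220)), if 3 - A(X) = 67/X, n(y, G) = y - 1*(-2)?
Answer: sqrt(1488773165)/7370 ≈ 5.2354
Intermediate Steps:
n(y, G) = 2 + y (n(y, G) = y + 2 = 2 + y)
A(X) = 3 - 67/X
sqrt(((13 - 32)/(-15 - 52))*(n(8, 3) + 75) + A(-220)) = sqrt(((13 - 32)/(-15 - 52))*((2 + 8) + 75) + (3 - 67/(-220))) = sqrt((-19/(-67))*(10 + 75) + (3 - 67*(-1/220))) = sqrt(-19*(-1/67)*85 + (3 + 67/220)) = sqrt((19/67)*85 + 727/220) = sqrt(1615/67 + 727/220) = sqrt(404009/14740) = sqrt(1488773165)/7370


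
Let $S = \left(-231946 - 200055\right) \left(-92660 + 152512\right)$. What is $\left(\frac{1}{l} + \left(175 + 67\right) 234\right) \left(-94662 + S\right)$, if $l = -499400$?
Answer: $- \frac{365607229707166653143}{249700} \approx -1.4642 \cdot 10^{15}$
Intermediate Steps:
$S = -25856123852$ ($S = \left(-432001\right) 59852 = -25856123852$)
$\left(\frac{1}{l} + \left(175 + 67\right) 234\right) \left(-94662 + S\right) = \left(\frac{1}{-499400} + \left(175 + 67\right) 234\right) \left(-94662 - 25856123852\right) = \left(- \frac{1}{499400} + 242 \cdot 234\right) \left(-25856218514\right) = \left(- \frac{1}{499400} + 56628\right) \left(-25856218514\right) = \frac{28280023199}{499400} \left(-25856218514\right) = - \frac{365607229707166653143}{249700}$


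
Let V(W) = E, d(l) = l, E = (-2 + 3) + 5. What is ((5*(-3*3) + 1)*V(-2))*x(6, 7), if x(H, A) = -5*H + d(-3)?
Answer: 8712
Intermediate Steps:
E = 6 (E = 1 + 5 = 6)
x(H, A) = -3 - 5*H (x(H, A) = -5*H - 3 = -3 - 5*H)
V(W) = 6
((5*(-3*3) + 1)*V(-2))*x(6, 7) = ((5*(-3*3) + 1)*6)*(-3 - 5*6) = ((5*(-9) + 1)*6)*(-3 - 30) = ((-45 + 1)*6)*(-33) = -44*6*(-33) = -264*(-33) = 8712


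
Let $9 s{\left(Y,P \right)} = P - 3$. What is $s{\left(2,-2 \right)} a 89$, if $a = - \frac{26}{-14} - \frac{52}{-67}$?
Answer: $- \frac{549575}{4221} \approx -130.2$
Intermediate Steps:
$s{\left(Y,P \right)} = - \frac{1}{3} + \frac{P}{9}$ ($s{\left(Y,P \right)} = \frac{P - 3}{9} = \frac{-3 + P}{9} = - \frac{1}{3} + \frac{P}{9}$)
$a = \frac{1235}{469}$ ($a = \left(-26\right) \left(- \frac{1}{14}\right) - - \frac{52}{67} = \frac{13}{7} + \frac{52}{67} = \frac{1235}{469} \approx 2.6333$)
$s{\left(2,-2 \right)} a 89 = \left(- \frac{1}{3} + \frac{1}{9} \left(-2\right)\right) \frac{1235}{469} \cdot 89 = \left(- \frac{1}{3} - \frac{2}{9}\right) \frac{1235}{469} \cdot 89 = \left(- \frac{5}{9}\right) \frac{1235}{469} \cdot 89 = \left(- \frac{6175}{4221}\right) 89 = - \frac{549575}{4221}$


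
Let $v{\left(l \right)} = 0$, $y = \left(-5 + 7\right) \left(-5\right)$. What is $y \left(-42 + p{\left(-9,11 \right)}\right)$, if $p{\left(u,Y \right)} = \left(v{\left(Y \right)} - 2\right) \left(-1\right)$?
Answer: $400$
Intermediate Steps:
$y = -10$ ($y = 2 \left(-5\right) = -10$)
$p{\left(u,Y \right)} = 2$ ($p{\left(u,Y \right)} = \left(0 - 2\right) \left(-1\right) = \left(-2\right) \left(-1\right) = 2$)
$y \left(-42 + p{\left(-9,11 \right)}\right) = - 10 \left(-42 + 2\right) = \left(-10\right) \left(-40\right) = 400$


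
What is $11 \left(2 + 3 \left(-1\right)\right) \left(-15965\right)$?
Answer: $175615$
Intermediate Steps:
$11 \left(2 + 3 \left(-1\right)\right) \left(-15965\right) = 11 \left(2 - 3\right) \left(-15965\right) = 11 \left(-1\right) \left(-15965\right) = \left(-11\right) \left(-15965\right) = 175615$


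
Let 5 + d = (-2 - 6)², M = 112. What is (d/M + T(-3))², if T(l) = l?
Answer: 76729/12544 ≈ 6.1168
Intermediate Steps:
d = 59 (d = -5 + (-2 - 6)² = -5 + (-8)² = -5 + 64 = 59)
(d/M + T(-3))² = (59/112 - 3)² = (-277/112)² = 76729/12544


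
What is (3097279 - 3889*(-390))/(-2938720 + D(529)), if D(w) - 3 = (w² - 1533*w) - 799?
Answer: -4613989/3470632 ≈ -1.3294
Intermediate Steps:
D(w) = -796 + w² - 1533*w (D(w) = 3 + ((w² - 1533*w) - 799) = 3 + (-799 + w² - 1533*w) = -796 + w² - 1533*w)
(3097279 - 3889*(-390))/(-2938720 + D(529)) = (3097279 - 3889*(-390))/(-2938720 + (-796 + 529² - 1533*529)) = (3097279 + 1516710)/(-2938720 + (-796 + 279841 - 810957)) = 4613989/(-2938720 - 531912) = 4613989/(-3470632) = 4613989*(-1/3470632) = -4613989/3470632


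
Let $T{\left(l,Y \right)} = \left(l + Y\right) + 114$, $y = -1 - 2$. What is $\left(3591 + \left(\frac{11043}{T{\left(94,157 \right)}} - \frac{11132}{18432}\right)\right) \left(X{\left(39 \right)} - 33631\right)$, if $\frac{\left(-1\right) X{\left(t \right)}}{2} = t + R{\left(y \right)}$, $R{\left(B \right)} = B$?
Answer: $- \frac{205239307760507}{1681920} \approx -1.2203 \cdot 10^{8}$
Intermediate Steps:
$y = -3$ ($y = -1 - 2 = -3$)
$T{\left(l,Y \right)} = 114 + Y + l$ ($T{\left(l,Y \right)} = \left(Y + l\right) + 114 = 114 + Y + l$)
$X{\left(t \right)} = 6 - 2 t$ ($X{\left(t \right)} = - 2 \left(t - 3\right) = - 2 \left(-3 + t\right) = 6 - 2 t$)
$\left(3591 + \left(\frac{11043}{T{\left(94,157 \right)}} - \frac{11132}{18432}\right)\right) \left(X{\left(39 \right)} - 33631\right) = \left(3591 + \left(\frac{11043}{114 + 157 + 94} - \frac{11132}{18432}\right)\right) \left(\left(6 - 78\right) - 33631\right) = \left(3591 + \left(\frac{11043}{365} - \frac{2783}{4608}\right)\right) \left(\left(6 - 78\right) - 33631\right) = \left(3591 + \left(11043 \cdot \frac{1}{365} - \frac{2783}{4608}\right)\right) \left(-72 - 33631\right) = \left(3591 + \left(\frac{11043}{365} - \frac{2783}{4608}\right)\right) \left(-33703\right) = \left(3591 + \frac{49870349}{1681920}\right) \left(-33703\right) = \frac{6089645069}{1681920} \left(-33703\right) = - \frac{205239307760507}{1681920}$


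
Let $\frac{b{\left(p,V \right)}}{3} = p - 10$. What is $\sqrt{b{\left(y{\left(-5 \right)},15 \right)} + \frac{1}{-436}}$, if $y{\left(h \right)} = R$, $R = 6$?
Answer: $\frac{i \sqrt{570397}}{218} \approx 3.4644 i$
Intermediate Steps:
$y{\left(h \right)} = 6$
$b{\left(p,V \right)} = -30 + 3 p$ ($b{\left(p,V \right)} = 3 \left(p - 10\right) = 3 \left(-10 + p\right) = -30 + 3 p$)
$\sqrt{b{\left(y{\left(-5 \right)},15 \right)} + \frac{1}{-436}} = \sqrt{\left(-30 + 3 \cdot 6\right) + \frac{1}{-436}} = \sqrt{\left(-30 + 18\right) - \frac{1}{436}} = \sqrt{-12 - \frac{1}{436}} = \sqrt{- \frac{5233}{436}} = \frac{i \sqrt{570397}}{218}$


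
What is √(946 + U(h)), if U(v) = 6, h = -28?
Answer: 2*√238 ≈ 30.854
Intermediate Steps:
√(946 + U(h)) = √(946 + 6) = √952 = 2*√238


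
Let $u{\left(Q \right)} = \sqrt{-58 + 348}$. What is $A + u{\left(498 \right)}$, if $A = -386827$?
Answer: $-386827 + \sqrt{290} \approx -3.8681 \cdot 10^{5}$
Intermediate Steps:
$u{\left(Q \right)} = \sqrt{290}$
$A + u{\left(498 \right)} = -386827 + \sqrt{290}$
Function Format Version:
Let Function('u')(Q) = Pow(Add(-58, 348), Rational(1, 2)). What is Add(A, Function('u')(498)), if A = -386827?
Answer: Add(-386827, Pow(290, Rational(1, 2))) ≈ -3.8681e+5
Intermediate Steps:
Function('u')(Q) = Pow(290, Rational(1, 2))
Add(A, Function('u')(498)) = Add(-386827, Pow(290, Rational(1, 2)))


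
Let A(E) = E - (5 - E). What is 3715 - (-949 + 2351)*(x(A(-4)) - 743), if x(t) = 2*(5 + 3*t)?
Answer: 1140737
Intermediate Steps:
A(E) = -5 + 2*E (A(E) = E + (-5 + E) = -5 + 2*E)
x(t) = 10 + 6*t
3715 - (-949 + 2351)*(x(A(-4)) - 743) = 3715 - (-949 + 2351)*((10 + 6*(-5 + 2*(-4))) - 743) = 3715 - 1402*((10 + 6*(-5 - 8)) - 743) = 3715 - 1402*((10 + 6*(-13)) - 743) = 3715 - 1402*((10 - 78) - 743) = 3715 - 1402*(-68 - 743) = 3715 - 1402*(-811) = 3715 - 1*(-1137022) = 3715 + 1137022 = 1140737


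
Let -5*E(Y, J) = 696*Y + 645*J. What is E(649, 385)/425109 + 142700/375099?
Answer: 13578364543/265763267985 ≈ 0.051092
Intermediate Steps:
E(Y, J) = -129*J - 696*Y/5 (E(Y, J) = -(696*Y + 645*J)/5 = -(645*J + 696*Y)/5 = -129*J - 696*Y/5)
E(649, 385)/425109 + 142700/375099 = (-129*385 - 696/5*649)/425109 + 142700/375099 = (-49665 - 451704/5)*(1/425109) + 142700*(1/375099) = -700029/5*1/425109 + 142700/375099 = -233343/708515 + 142700/375099 = 13578364543/265763267985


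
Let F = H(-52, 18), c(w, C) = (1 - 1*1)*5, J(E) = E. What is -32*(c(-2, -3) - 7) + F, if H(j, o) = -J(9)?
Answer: 215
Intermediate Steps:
c(w, C) = 0 (c(w, C) = (1 - 1)*5 = 0*5 = 0)
H(j, o) = -9 (H(j, o) = -1*9 = -9)
F = -9
-32*(c(-2, -3) - 7) + F = -32*(0 - 7) - 9 = -32*(-7) - 9 = 224 - 9 = 215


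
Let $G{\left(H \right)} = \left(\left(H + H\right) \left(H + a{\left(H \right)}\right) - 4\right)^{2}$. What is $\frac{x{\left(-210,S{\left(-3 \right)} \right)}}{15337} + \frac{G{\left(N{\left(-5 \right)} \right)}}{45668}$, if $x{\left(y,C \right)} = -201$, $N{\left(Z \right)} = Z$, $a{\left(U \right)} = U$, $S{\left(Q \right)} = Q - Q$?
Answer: $\frac{674319}{3573521} \approx 0.1887$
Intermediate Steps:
$S{\left(Q \right)} = 0$
$G{\left(H \right)} = \left(-4 + 4 H^{2}\right)^{2}$ ($G{\left(H \right)} = \left(\left(H + H\right) \left(H + H\right) - 4\right)^{2} = \left(2 H 2 H - 4\right)^{2} = \left(4 H^{2} - 4\right)^{2} = \left(-4 + 4 H^{2}\right)^{2}$)
$\frac{x{\left(-210,S{\left(-3 \right)} \right)}}{15337} + \frac{G{\left(N{\left(-5 \right)} \right)}}{45668} = - \frac{201}{15337} + \frac{16 \left(-1 + \left(-5\right)^{2}\right)^{2}}{45668} = \left(-201\right) \frac{1}{15337} + 16 \left(-1 + 25\right)^{2} \cdot \frac{1}{45668} = - \frac{201}{15337} + 16 \cdot 24^{2} \cdot \frac{1}{45668} = - \frac{201}{15337} + 16 \cdot 576 \cdot \frac{1}{45668} = - \frac{201}{15337} + 9216 \cdot \frac{1}{45668} = - \frac{201}{15337} + \frac{2304}{11417} = \frac{674319}{3573521}$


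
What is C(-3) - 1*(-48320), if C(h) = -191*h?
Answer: 48893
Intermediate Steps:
C(-3) - 1*(-48320) = -191*(-3) - 1*(-48320) = 573 + 48320 = 48893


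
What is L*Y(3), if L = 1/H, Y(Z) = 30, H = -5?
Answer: -6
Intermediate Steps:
L = -1/5 (L = 1/(-5) = -1/5 ≈ -0.20000)
L*Y(3) = -1/5*30 = -6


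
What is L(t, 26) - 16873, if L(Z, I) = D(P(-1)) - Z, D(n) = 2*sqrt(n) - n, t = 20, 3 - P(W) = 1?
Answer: -16895 + 2*sqrt(2) ≈ -16892.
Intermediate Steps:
P(W) = 2 (P(W) = 3 - 1*1 = 3 - 1 = 2)
D(n) = -n + 2*sqrt(n)
L(Z, I) = -2 - Z + 2*sqrt(2) (L(Z, I) = (-1*2 + 2*sqrt(2)) - Z = (-2 + 2*sqrt(2)) - Z = -2 - Z + 2*sqrt(2))
L(t, 26) - 16873 = (-2 - 1*20 + 2*sqrt(2)) - 16873 = (-2 - 20 + 2*sqrt(2)) - 16873 = (-22 + 2*sqrt(2)) - 16873 = -16895 + 2*sqrt(2)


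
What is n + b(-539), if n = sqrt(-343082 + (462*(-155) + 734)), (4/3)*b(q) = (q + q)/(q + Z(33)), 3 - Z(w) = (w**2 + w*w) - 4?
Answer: 1617/5420 + I*sqrt(413958) ≈ 0.29834 + 643.4*I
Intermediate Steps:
Z(w) = 7 - 2*w**2 (Z(w) = 3 - ((w**2 + w*w) - 4) = 3 - ((w**2 + w**2) - 4) = 3 - (2*w**2 - 4) = 3 - (-4 + 2*w**2) = 3 + (4 - 2*w**2) = 7 - 2*w**2)
b(q) = 3*q/(2*(-2171 + q)) (b(q) = 3*((q + q)/(q + (7 - 2*33**2)))/4 = 3*((2*q)/(q + (7 - 2*1089)))/4 = 3*((2*q)/(q + (7 - 2178)))/4 = 3*((2*q)/(q - 2171))/4 = 3*((2*q)/(-2171 + q))/4 = 3*(2*q/(-2171 + q))/4 = 3*q/(2*(-2171 + q)))
n = I*sqrt(413958) (n = sqrt(-343082 + (-71610 + 734)) = sqrt(-343082 - 70876) = sqrt(-413958) = I*sqrt(413958) ≈ 643.4*I)
n + b(-539) = I*sqrt(413958) + (3/2)*(-539)/(-2171 - 539) = I*sqrt(413958) + (3/2)*(-539)/(-2710) = I*sqrt(413958) + (3/2)*(-539)*(-1/2710) = I*sqrt(413958) + 1617/5420 = 1617/5420 + I*sqrt(413958)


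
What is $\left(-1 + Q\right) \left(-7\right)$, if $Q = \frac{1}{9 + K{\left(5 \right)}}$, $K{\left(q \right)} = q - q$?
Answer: $\frac{56}{9} \approx 6.2222$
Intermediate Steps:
$K{\left(q \right)} = 0$
$Q = \frac{1}{9}$ ($Q = \frac{1}{9 + 0} = \frac{1}{9} \approx 0.11111$)
$\left(-1 + Q\right) \left(-7\right) = \left(-1 + \frac{1}{9}\right) \left(-7\right) = \left(- \frac{8}{9}\right) \left(-7\right) = \frac{56}{9}$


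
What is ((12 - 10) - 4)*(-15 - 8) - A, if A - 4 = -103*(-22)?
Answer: -2224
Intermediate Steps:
A = 2270 (A = 4 - 103*(-22) = 4 + 2266 = 2270)
((12 - 10) - 4)*(-15 - 8) - A = ((12 - 10) - 4)*(-15 - 8) - 1*2270 = (2 - 4)*(-23) - 2270 = -2*(-23) - 2270 = 46 - 2270 = -2224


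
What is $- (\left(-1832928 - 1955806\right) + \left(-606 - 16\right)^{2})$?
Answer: $3401850$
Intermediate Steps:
$- (\left(-1832928 - 1955806\right) + \left(-606 - 16\right)^{2}) = - (-3788734 + \left(-606 - 16\right)^{2}) = - (-3788734 + \left(-622\right)^{2}) = - (-3788734 + 386884) = \left(-1\right) \left(-3401850\right) = 3401850$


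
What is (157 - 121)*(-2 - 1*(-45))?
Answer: 1548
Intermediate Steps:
(157 - 121)*(-2 - 1*(-45)) = 36*(-2 + 45) = 36*43 = 1548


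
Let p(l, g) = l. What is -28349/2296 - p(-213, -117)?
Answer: 460699/2296 ≈ 200.65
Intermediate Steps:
-28349/2296 - p(-213, -117) = -28349/2296 - 1*(-213) = -28349/2296 + 213 = 460699/2296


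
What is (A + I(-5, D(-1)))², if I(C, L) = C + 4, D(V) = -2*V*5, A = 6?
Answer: 25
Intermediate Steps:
D(V) = -10*V
I(C, L) = 4 + C
(A + I(-5, D(-1)))² = (6 + (4 - 5))² = (6 - 1)² = 5² = 25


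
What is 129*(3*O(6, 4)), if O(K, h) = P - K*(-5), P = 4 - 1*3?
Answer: 11997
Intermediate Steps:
P = 1 (P = 4 - 3 = 1)
O(K, h) = 1 + 5*K (O(K, h) = 1 - K*(-5) = 1 - (-5)*K = 1 + 5*K)
129*(3*O(6, 4)) = 129*(3*(1 + 5*6)) = 129*(3*(1 + 30)) = 129*(3*31) = 129*93 = 11997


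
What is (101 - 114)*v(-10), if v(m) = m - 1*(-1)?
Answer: 117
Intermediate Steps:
v(m) = 1 + m (v(m) = m + 1 = 1 + m)
(101 - 114)*v(-10) = (101 - 114)*(1 - 10) = -13*(-9) = 117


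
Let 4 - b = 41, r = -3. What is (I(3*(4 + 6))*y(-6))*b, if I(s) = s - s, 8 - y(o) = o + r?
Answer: 0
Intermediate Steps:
y(o) = 11 - o (y(o) = 8 - (o - 3) = 8 - (-3 + o) = 8 + (3 - o) = 11 - o)
I(s) = 0
b = -37 (b = 4 - 1*41 = 4 - 41 = -37)
(I(3*(4 + 6))*y(-6))*b = (0*(11 - 1*(-6)))*(-37) = (0*(11 + 6))*(-37) = (0*17)*(-37) = 0*(-37) = 0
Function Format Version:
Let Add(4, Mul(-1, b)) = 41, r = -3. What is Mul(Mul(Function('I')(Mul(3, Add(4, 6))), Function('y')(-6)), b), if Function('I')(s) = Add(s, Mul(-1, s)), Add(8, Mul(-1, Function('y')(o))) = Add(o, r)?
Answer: 0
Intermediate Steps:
Function('y')(o) = Add(11, Mul(-1, o)) (Function('y')(o) = Add(8, Mul(-1, Add(o, -3))) = Add(8, Mul(-1, Add(-3, o))) = Add(8, Add(3, Mul(-1, o))) = Add(11, Mul(-1, o)))
Function('I')(s) = 0
b = -37 (b = Add(4, Mul(-1, 41)) = Add(4, -41) = -37)
Mul(Mul(Function('I')(Mul(3, Add(4, 6))), Function('y')(-6)), b) = Mul(Mul(0, Add(11, Mul(-1, -6))), -37) = Mul(Mul(0, Add(11, 6)), -37) = Mul(Mul(0, 17), -37) = Mul(0, -37) = 0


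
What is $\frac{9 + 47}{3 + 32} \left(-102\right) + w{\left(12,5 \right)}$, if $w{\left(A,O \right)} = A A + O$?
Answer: $- \frac{71}{5} \approx -14.2$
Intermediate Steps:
$w{\left(A,O \right)} = O + A^{2}$ ($w{\left(A,O \right)} = A^{2} + O = O + A^{2}$)
$\frac{9 + 47}{3 + 32} \left(-102\right) + w{\left(12,5 \right)} = \frac{9 + 47}{3 + 32} \left(-102\right) + \left(5 + 12^{2}\right) = \frac{56}{35} \left(-102\right) + \left(5 + 144\right) = 56 \cdot \frac{1}{35} \left(-102\right) + 149 = \frac{8}{5} \left(-102\right) + 149 = - \frac{816}{5} + 149 = - \frac{71}{5}$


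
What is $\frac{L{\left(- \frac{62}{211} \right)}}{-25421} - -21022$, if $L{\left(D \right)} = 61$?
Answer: $\frac{534400201}{25421} \approx 21022.0$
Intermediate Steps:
$\frac{L{\left(- \frac{62}{211} \right)}}{-25421} - -21022 = \frac{61}{-25421} - -21022 = 61 \left(- \frac{1}{25421}\right) + 21022 = - \frac{61}{25421} + 21022 = \frac{534400201}{25421}$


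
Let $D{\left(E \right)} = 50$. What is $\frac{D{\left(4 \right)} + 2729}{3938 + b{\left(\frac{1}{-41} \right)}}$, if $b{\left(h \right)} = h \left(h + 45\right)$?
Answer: $\frac{4671499}{6617934} \approx 0.70588$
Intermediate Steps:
$b{\left(h \right)} = h \left(45 + h\right)$
$\frac{D{\left(4 \right)} + 2729}{3938 + b{\left(\frac{1}{-41} \right)}} = \frac{50 + 2729}{3938 + \frac{45 + \frac{1}{-41}}{-41}} = \frac{2779}{3938 - \frac{45 - \frac{1}{41}}{41}} = \frac{2779}{3938 - \frac{1844}{1681}} = \frac{2779}{\frac{6617934}{1681}} = 2779 \cdot \frac{1681}{6617934} = \frac{4671499}{6617934}$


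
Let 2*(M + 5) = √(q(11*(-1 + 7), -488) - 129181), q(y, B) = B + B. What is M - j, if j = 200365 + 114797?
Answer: -315167 + I*√130157/2 ≈ -3.1517e+5 + 180.39*I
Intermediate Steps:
q(y, B) = 2*B
M = -5 + I*√130157/2 (M = -5 + √(2*(-488) - 129181)/2 = -5 + √(-976 - 129181)/2 = -5 + √(-130157)/2 = -5 + (I*√130157)/2 = -5 + I*√130157/2 ≈ -5.0 + 180.39*I)
j = 315162
M - j = (-5 + I*√130157/2) - 1*315162 = (-5 + I*√130157/2) - 315162 = -315167 + I*√130157/2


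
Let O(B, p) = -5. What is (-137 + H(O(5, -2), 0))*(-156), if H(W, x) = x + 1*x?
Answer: 21372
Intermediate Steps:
H(W, x) = 2*x (H(W, x) = x + x = 2*x)
(-137 + H(O(5, -2), 0))*(-156) = (-137 + 2*0)*(-156) = (-137 + 0)*(-156) = -137*(-156) = 21372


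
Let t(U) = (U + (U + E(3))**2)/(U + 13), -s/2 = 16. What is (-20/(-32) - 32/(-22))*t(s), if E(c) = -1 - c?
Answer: -28914/209 ≈ -138.34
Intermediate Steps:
s = -32 (s = -2*16 = -32)
t(U) = (U + (-4 + U)**2)/(13 + U) (t(U) = (U + (U + (-1 - 1*3))**2)/(U + 13) = (U + (U + (-1 - 3))**2)/(13 + U) = (U + (U - 4)**2)/(13 + U) = (U + (-4 + U)**2)/(13 + U))
(-20/(-32) - 32/(-22))*t(s) = (-20/(-32) - 32/(-22))*((-32 + (-4 - 32)**2)/(13 - 32)) = (-20*(-1/32) - 32*(-1/22))*((-32 + (-36)**2)/(-19)) = (5/8 + 16/11)*(-(-32 + 1296)/19) = 183*(-1/19*1264)/88 = (183/88)*(-1264/19) = -28914/209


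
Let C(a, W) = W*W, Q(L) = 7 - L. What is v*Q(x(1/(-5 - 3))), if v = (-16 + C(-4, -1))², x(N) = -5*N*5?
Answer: 6975/8 ≈ 871.88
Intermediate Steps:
x(N) = -25*N
C(a, W) = W²
v = 225 (v = (-16 + (-1)²)² = (-16 + 1)² = (-15)² = 225)
v*Q(x(1/(-5 - 3))) = 225*(7 - (-25)/(-5 - 3)) = 225*(7 - (-25)/(-8)) = 225*(7 - (-25)*(-1)/8) = 225*(7 - 1*25/8) = 225*(7 - 25/8) = 225*(31/8) = 6975/8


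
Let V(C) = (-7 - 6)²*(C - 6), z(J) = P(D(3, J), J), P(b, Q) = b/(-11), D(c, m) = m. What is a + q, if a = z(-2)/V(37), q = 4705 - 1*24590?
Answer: -1145952663/57629 ≈ -19885.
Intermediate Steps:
P(b, Q) = -b/11 (P(b, Q) = b*(-1/11) = -b/11)
z(J) = -J/11
V(C) = -1014 + 169*C (V(C) = (-13)²*(-6 + C) = 169*(-6 + C) = -1014 + 169*C)
q = -19885 (q = 4705 - 24590 = -19885)
a = 2/57629 (a = (-1/11*(-2))/(-1014 + 169*37) = 2/(11*(-1014 + 6253)) = (2/11)/5239 = (2/11)*(1/5239) = 2/57629 ≈ 3.4705e-5)
a + q = 2/57629 - 19885 = -1145952663/57629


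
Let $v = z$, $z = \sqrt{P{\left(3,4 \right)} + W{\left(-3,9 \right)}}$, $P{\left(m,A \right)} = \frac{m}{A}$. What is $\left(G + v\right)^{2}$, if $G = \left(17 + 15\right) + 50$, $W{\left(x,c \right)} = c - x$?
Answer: $\frac{\left(164 + \sqrt{51}\right)^{2}}{4} \approx 7322.3$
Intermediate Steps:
$G = 82$ ($G = 32 + 50 = 82$)
$z = \frac{\sqrt{51}}{2}$ ($z = \sqrt{\frac{3}{4} + \left(9 - -3\right)} = \sqrt{3 \cdot \frac{1}{4} + \left(9 + 3\right)} = \sqrt{\frac{3}{4} + 12} = \sqrt{\frac{51}{4}} = \frac{\sqrt{51}}{2} \approx 3.5707$)
$v = \frac{\sqrt{51}}{2} \approx 3.5707$
$\left(G + v\right)^{2} = \left(82 + \frac{\sqrt{51}}{2}\right)^{2}$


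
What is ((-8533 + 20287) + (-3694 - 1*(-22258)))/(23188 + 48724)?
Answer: 15159/35956 ≈ 0.42160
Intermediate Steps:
((-8533 + 20287) + (-3694 - 1*(-22258)))/(23188 + 48724) = (11754 + (-3694 + 22258))/71912 = (11754 + 18564)*(1/71912) = 30318*(1/71912) = 15159/35956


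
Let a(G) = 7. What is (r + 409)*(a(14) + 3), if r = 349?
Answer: 7580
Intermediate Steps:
(r + 409)*(a(14) + 3) = (349 + 409)*(7 + 3) = 758*10 = 7580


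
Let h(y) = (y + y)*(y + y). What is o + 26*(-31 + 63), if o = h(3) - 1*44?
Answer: 824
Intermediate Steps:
h(y) = 4*y**2 (h(y) = (2*y)*(2*y) = 4*y**2)
o = -8 (o = 4*3**2 - 1*44 = 4*9 - 44 = 36 - 44 = -8)
o + 26*(-31 + 63) = -8 + 26*(-31 + 63) = -8 + 26*32 = -8 + 832 = 824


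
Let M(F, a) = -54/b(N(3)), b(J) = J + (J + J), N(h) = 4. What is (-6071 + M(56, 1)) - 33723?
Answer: -79597/2 ≈ -39799.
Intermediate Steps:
b(J) = 3*J (b(J) = J + 2*J = 3*J)
M(F, a) = -9/2 (M(F, a) = -54/(3*4) = -54/12 = -54*1/12 = -9/2)
(-6071 + M(56, 1)) - 33723 = (-6071 - 9/2) - 33723 = -12151/2 - 33723 = -79597/2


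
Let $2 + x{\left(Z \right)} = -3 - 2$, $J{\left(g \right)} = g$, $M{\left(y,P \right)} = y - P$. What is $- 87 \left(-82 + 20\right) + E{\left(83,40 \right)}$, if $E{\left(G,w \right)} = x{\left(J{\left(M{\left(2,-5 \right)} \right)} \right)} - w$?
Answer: $5347$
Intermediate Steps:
$x{\left(Z \right)} = -7$ ($x{\left(Z \right)} = -2 - 5 = -7$)
$E{\left(G,w \right)} = -7 - w$
$- 87 \left(-82 + 20\right) + E{\left(83,40 \right)} = - 87 \left(-82 + 20\right) - 47 = \left(-87\right) \left(-62\right) - 47 = 5394 - 47 = 5347$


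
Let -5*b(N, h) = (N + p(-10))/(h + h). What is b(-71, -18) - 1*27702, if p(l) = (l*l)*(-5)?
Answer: -4986931/180 ≈ -27705.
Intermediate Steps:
p(l) = -5*l² (p(l) = l²*(-5) = -5*l²)
b(N, h) = -(-500 + N)/(10*h) (b(N, h) = -(N - 5*(-10)²)/(5*(h + h)) = -(N - 5*100)/(5*(2*h)) = -(N - 500)*1/(2*h)/5 = -(-500 + N)*1/(2*h)/5 = -(-500 + N)/(10*h))
b(-71, -18) - 1*27702 = (⅒)*(500 - 1*(-71))/(-18) - 1*27702 = (⅒)*(-1/18)*(500 + 71) - 27702 = (⅒)*(-1/18)*571 - 27702 = -571/180 - 27702 = -4986931/180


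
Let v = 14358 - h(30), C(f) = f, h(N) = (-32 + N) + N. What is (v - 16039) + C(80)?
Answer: -1629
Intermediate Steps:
h(N) = -32 + 2*N
v = 14330 (v = 14358 - (-32 + 2*30) = 14358 - (-32 + 60) = 14358 - 1*28 = 14358 - 28 = 14330)
(v - 16039) + C(80) = (14330 - 16039) + 80 = -1709 + 80 = -1629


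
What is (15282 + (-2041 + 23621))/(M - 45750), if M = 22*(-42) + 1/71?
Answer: -2617202/3313853 ≈ -0.78978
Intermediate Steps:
M = -65603/71 (M = -924 + 1/71 = -65603/71 ≈ -923.99)
(15282 + (-2041 + 23621))/(M - 45750) = (15282 + (-2041 + 23621))/(-65603/71 - 45750) = (15282 + 21580)/(-3313853/71) = 36862*(-71/3313853) = -2617202/3313853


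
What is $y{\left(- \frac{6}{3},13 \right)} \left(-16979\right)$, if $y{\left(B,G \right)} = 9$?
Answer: $-152811$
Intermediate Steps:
$y{\left(- \frac{6}{3},13 \right)} \left(-16979\right) = 9 \left(-16979\right) = -152811$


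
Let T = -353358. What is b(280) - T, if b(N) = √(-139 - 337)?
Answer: 353358 + 2*I*√119 ≈ 3.5336e+5 + 21.817*I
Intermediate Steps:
b(N) = 2*I*√119 (b(N) = √(-476) = 2*I*√119)
b(280) - T = 2*I*√119 - 1*(-353358) = 2*I*√119 + 353358 = 353358 + 2*I*√119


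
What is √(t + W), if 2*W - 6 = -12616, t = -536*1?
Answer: I*√6841 ≈ 82.71*I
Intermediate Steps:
t = -536
W = -6305 (W = 3 + (½)*(-12616) = 3 - 6308 = -6305)
√(t + W) = √(-536 - 6305) = √(-6841) = I*√6841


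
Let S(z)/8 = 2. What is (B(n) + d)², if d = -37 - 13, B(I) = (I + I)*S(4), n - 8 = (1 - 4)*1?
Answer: 12100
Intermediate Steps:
n = 5 (n = 8 + (1 - 4)*1 = 8 - 3*1 = 8 - 3 = 5)
S(z) = 16 (S(z) = 8*2 = 16)
B(I) = 32*I (B(I) = (I + I)*16 = (2*I)*16 = 32*I)
d = -50
(B(n) + d)² = (32*5 - 50)² = (160 - 50)² = 110² = 12100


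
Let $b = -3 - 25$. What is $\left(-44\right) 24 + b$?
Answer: $-1084$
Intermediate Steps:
$b = -28$
$\left(-44\right) 24 + b = \left(-44\right) 24 - 28 = -1056 - 28 = -1084$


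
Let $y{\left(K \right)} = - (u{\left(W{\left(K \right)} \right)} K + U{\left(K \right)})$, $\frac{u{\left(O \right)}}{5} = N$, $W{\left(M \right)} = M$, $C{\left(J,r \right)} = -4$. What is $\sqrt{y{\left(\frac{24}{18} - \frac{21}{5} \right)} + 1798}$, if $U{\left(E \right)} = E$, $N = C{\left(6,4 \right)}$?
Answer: $\frac{\sqrt{392295}}{15} \approx 41.756$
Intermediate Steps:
$N = -4$
$u{\left(O \right)} = -20$ ($u{\left(O \right)} = 5 \left(-4\right) = -20$)
$y{\left(K \right)} = 19 K$ ($y{\left(K \right)} = - (- 20 K + K) = - \left(-19\right) K = 19 K$)
$\sqrt{y{\left(\frac{24}{18} - \frac{21}{5} \right)} + 1798} = \sqrt{19 \left(\frac{24}{18} - \frac{21}{5}\right) + 1798} = \sqrt{19 \left(24 \cdot \frac{1}{18} - \frac{21}{5}\right) + 1798} = \sqrt{19 \left(\frac{4}{3} - \frac{21}{5}\right) + 1798} = \sqrt{19 \left(- \frac{43}{15}\right) + 1798} = \sqrt{- \frac{817}{15} + 1798} = \sqrt{\frac{26153}{15}} = \frac{\sqrt{392295}}{15}$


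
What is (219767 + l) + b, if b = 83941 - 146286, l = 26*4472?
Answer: 273694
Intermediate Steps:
l = 116272
b = -62345
(219767 + l) + b = (219767 + 116272) - 62345 = 336039 - 62345 = 273694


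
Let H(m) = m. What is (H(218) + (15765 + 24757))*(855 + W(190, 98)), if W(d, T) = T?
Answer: 38825220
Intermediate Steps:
(H(218) + (15765 + 24757))*(855 + W(190, 98)) = (218 + (15765 + 24757))*(855 + 98) = (218 + 40522)*953 = 40740*953 = 38825220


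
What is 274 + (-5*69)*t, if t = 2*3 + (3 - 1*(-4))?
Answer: -4211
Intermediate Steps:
t = 13 (t = 6 + (3 + 4) = 6 + 7 = 13)
274 + (-5*69)*t = 274 - 5*69*13 = 274 - 345*13 = 274 - 4485 = -4211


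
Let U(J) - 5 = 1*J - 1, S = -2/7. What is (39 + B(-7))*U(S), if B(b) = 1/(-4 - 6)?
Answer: 5057/35 ≈ 144.49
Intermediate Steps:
B(b) = -⅒ (B(b) = 1/(-10) = -⅒)
S = -2/7 (S = -2*⅐ = -2/7 ≈ -0.28571)
U(J) = 4 + J (U(J) = 5 + (1*J - 1) = 5 + (J - 1) = 5 + (-1 + J) = 4 + J)
(39 + B(-7))*U(S) = (39 - ⅒)*(4 - 2/7) = (389/10)*(26/7) = 5057/35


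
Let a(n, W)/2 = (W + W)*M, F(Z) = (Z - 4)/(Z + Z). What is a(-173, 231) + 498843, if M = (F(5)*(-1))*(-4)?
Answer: 2496063/5 ≈ 4.9921e+5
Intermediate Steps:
F(Z) = (-4 + Z)/(2*Z) (F(Z) = (-4 + Z)/((2*Z)) = (-4 + Z)*(1/(2*Z)) = (-4 + Z)/(2*Z))
M = ⅖ (M = (((½)*(-4 + 5)/5)*(-1))*(-4) = (((½)*(⅕)*1)*(-1))*(-4) = ((⅒)*(-1))*(-4) = -⅒*(-4) = ⅖ ≈ 0.40000)
a(n, W) = 8*W/5 (a(n, W) = 2*((W + W)*(⅖)) = 2*((2*W)*(⅖)) = 2*(4*W/5) = 8*W/5)
a(-173, 231) + 498843 = (8/5)*231 + 498843 = 1848/5 + 498843 = 2496063/5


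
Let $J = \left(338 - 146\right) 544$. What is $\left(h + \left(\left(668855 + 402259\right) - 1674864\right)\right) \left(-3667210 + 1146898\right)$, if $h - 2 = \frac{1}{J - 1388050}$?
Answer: $\frac{51399252233058228}{33779} \approx 1.5216 \cdot 10^{12}$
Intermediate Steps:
$J = 104448$ ($J = 192 \cdot 544 = 104448$)
$h = \frac{2567203}{1283602}$ ($h = 2 + \frac{1}{104448 - 1388050} = 2 + \frac{1}{-1283602} = 2 - \frac{1}{1283602} = \frac{2567203}{1283602} \approx 2.0$)
$\left(h + \left(\left(668855 + 402259\right) - 1674864\right)\right) \left(-3667210 + 1146898\right) = \left(\frac{2567203}{1283602} + \left(\left(668855 + 402259\right) - 1674864\right)\right) \left(-3667210 + 1146898\right) = \left(\frac{2567203}{1283602} + \left(1071114 - 1674864\right)\right) \left(-2520312\right) = \left(\frac{2567203}{1283602} - 603750\right) \left(-2520312\right) = \left(- \frac{774972140297}{1283602}\right) \left(-2520312\right) = \frac{51399252233058228}{33779}$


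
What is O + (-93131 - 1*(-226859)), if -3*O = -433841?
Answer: 835025/3 ≈ 2.7834e+5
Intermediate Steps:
O = 433841/3 (O = -⅓*(-433841) = 433841/3 ≈ 1.4461e+5)
O + (-93131 - 1*(-226859)) = 433841/3 + (-93131 - 1*(-226859)) = 433841/3 + (-93131 + 226859) = 433841/3 + 133728 = 835025/3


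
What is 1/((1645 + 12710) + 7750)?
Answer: 1/22105 ≈ 4.5239e-5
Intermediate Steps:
1/((1645 + 12710) + 7750) = 1/(14355 + 7750) = 1/22105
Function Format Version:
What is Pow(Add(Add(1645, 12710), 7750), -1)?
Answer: Rational(1, 22105) ≈ 4.5239e-5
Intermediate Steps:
Pow(Add(Add(1645, 12710), 7750), -1) = Pow(Add(14355, 7750), -1) = Pow(22105, -1) = Rational(1, 22105)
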